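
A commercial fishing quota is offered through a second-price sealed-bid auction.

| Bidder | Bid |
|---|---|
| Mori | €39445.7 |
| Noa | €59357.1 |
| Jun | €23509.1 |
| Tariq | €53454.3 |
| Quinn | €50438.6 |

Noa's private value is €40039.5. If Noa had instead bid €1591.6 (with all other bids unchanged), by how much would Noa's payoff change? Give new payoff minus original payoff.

The highest bid among the other bidders is €53454.3; Noa's bid doesn't change that.
Original bid €59357.1: Noa is highest, pays the top rival bid €53454.3; payoff €40039.5 − €53454.3 = −€13414.8.
Alternative bid €1591.6: Noa is not highest (top rival bid is €53454.3); payoff €0.
Change in payoff = €0 − (−€13414.8) = €13414.8.

€13414.8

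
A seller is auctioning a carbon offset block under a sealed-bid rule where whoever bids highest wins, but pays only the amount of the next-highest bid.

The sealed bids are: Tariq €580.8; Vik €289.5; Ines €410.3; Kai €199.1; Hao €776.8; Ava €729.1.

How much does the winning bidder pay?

€729.1

Highest bid: Hao at €776.8, so Hao wins.
Second-highest bid: Ava at €729.1 — that is the price the winner pays.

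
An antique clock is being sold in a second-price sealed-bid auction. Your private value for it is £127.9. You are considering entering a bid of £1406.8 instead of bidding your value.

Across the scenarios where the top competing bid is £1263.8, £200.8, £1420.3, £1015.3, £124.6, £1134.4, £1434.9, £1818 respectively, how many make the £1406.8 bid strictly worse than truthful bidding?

4

The deviation hurts exactly when the highest competing bid lies strictly between £127.9 and £1406.8 — overbidding then wins at a price above your value.
£1263.8: inside the interval → strictly worse (loss £1135.9).
£200.8: inside the interval → strictly worse (loss £72.9).
£1420.3: above both → same outcome either way.
£1015.3: inside the interval → strictly worse (loss £887.4).
£124.6: below both → same outcome either way.
£1134.4: inside the interval → strictly worse (loss £1006.5).
£1434.9: above both → same outcome either way.
£1818: above both → same outcome either way.
Count: 4.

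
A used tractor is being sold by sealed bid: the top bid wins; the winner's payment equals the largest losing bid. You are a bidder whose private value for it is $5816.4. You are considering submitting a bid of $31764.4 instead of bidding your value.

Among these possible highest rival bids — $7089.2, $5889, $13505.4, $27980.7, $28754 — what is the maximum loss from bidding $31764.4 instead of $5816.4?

$7089.2: truthful gives $0, deviation gives −$1272.8 → loss $1272.8.
$5889: truthful gives $0, deviation gives −$72.6 → loss $72.6.
$13505.4: truthful gives $0, deviation gives −$7689 → loss $7689.
$27980.7: truthful gives $0, deviation gives −$22164.3 → loss $22164.3.
$28754: truthful gives $0, deviation gives −$22937.6 → loss $22937.6.
Maximum loss: $22937.6.

$22937.6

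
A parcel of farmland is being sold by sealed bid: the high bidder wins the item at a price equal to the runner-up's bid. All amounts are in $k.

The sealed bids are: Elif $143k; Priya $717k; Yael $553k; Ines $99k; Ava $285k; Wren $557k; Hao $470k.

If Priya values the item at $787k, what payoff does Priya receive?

Highest bid: Priya at $717k, so Priya wins.
Second-highest bid: Wren at $557k — that is the price the winner pays.
Priya's payoff = value − price = $787k − $557k = $230k.

$230k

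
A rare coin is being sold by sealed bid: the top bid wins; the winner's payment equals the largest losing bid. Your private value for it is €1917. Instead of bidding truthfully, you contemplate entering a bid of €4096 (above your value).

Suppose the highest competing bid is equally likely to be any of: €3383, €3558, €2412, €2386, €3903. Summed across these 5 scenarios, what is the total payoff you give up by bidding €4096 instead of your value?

The deviation costs you only when the competing bid falls strictly between €1917 and €4096; elsewhere both bids give the same outcome.
€3383: truthful payoff €0, deviation payoff −€1466 → loss €1466.
€3558: truthful payoff €0, deviation payoff −€1641 → loss €1641.
€2412: truthful payoff €0, deviation payoff −€495 → loss €495.
€2386: truthful payoff €0, deviation payoff −€469 → loss €469.
€3903: truthful payoff €0, deviation payoff −€1986 → loss €1986.
Total loss = €1466 + €1641 + €495 + €469 + €1986 = €6057.

€6057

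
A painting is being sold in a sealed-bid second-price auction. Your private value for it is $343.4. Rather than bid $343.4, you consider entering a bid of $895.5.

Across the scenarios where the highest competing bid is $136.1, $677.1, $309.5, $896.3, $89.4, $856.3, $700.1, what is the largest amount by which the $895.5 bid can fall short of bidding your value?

$136.1: same outcome either way → loss $0.
$677.1: truthful gives $0, deviation gives −$333.7 → loss $333.7.
$309.5: same outcome either way → loss $0.
$896.3: same outcome either way → loss $0.
$89.4: same outcome either way → loss $0.
$856.3: truthful gives $0, deviation gives −$512.9 → loss $512.9.
$700.1: truthful gives $0, deviation gives −$356.7 → loss $356.7.
Maximum loss: $512.9.

$512.9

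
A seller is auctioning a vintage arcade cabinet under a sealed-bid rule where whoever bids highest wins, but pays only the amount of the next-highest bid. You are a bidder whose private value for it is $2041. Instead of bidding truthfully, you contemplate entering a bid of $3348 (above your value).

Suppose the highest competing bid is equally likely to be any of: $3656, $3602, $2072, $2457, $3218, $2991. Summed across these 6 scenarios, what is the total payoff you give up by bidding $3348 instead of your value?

The deviation costs you only when the competing bid falls strictly between $2041 and $3348; elsewhere both bids give the same outcome.
$3656: outcomes coincide → loss $0.
$3602: outcomes coincide → loss $0.
$2072: truthful payoff $0, deviation payoff −$31 → loss $31.
$2457: truthful payoff $0, deviation payoff −$416 → loss $416.
$3218: truthful payoff $0, deviation payoff −$1177 → loss $1177.
$2991: truthful payoff $0, deviation payoff −$950 → loss $950.
Total loss = $31 + $416 + $1177 + $950 = $2574.

$2574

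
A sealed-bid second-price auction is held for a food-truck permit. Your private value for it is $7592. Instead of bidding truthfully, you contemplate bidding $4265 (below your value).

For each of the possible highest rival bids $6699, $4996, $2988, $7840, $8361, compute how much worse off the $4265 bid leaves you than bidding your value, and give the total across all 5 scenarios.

The deviation costs you only when the competing bid falls strictly between $4265 and $7592; elsewhere both bids give the same outcome.
$6699: truthful payoff $893, deviation payoff $0 → loss $893.
$4996: truthful payoff $2596, deviation payoff $0 → loss $2596.
$2988: outcomes coincide → loss $0.
$7840: outcomes coincide → loss $0.
$8361: outcomes coincide → loss $0.
Total loss = $893 + $2596 = $3489.
Because the price is fixed by the runner-up's bid, deviating from your value can only change a good outcome into a bad one — never the reverse.

$3489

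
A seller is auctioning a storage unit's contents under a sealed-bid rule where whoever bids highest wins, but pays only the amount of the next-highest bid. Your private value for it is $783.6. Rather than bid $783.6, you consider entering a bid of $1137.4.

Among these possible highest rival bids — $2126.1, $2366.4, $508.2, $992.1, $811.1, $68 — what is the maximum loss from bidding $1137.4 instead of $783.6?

$2126.1: same outcome either way → loss $0.
$2366.4: same outcome either way → loss $0.
$508.2: same outcome either way → loss $0.
$992.1: truthful gives $0, deviation gives −$208.5 → loss $208.5.
$811.1: truthful gives $0, deviation gives −$27.5 → loss $27.5.
$68: same outcome either way → loss $0.
Maximum loss: $208.5.

$208.5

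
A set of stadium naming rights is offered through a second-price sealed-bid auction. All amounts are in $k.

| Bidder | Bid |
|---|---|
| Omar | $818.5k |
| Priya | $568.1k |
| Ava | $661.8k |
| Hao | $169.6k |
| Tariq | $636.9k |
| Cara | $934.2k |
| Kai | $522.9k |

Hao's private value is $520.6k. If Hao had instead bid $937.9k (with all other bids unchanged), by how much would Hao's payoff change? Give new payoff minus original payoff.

−$413.6k

The highest bid among the other bidders is $934.2k; Hao's bid doesn't change that.
Original bid $169.6k: Hao is not highest (top rival bid is $934.2k); payoff $0k.
Alternative bid $937.9k: Hao is highest, pays the top rival bid $934.2k; payoff $520.6k − $934.2k = −$413.6k.
Change in payoff = −$413.6k − ($0k) = −$413.6k.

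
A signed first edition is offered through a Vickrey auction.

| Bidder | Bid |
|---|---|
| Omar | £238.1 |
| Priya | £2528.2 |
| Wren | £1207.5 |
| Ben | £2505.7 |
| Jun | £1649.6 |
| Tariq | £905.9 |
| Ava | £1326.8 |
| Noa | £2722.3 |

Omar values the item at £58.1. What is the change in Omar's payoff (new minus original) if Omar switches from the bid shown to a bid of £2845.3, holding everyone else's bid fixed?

The highest bid among the other bidders is £2722.3; Omar's bid doesn't change that.
Original bid £238.1: Omar is not highest (top rival bid is £2722.3); payoff £0.
Alternative bid £2845.3: Omar is highest, pays the top rival bid £2722.3; payoff £58.1 − £2722.3 = −£2664.2.
Change in payoff = −£2664.2 − (£0) = −£2664.2.

−£2664.2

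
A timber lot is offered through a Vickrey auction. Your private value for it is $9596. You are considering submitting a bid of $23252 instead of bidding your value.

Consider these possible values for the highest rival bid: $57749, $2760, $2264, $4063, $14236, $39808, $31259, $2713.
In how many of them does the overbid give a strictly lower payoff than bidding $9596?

1

The deviation hurts exactly when the highest competing bid lies strictly between $9596 and $23252 — overbidding then wins at a price above your value.
$57749: above both → same outcome either way.
$2760: below both → same outcome either way.
$2264: below both → same outcome either way.
$4063: below both → same outcome either way.
$14236: inside the interval → strictly worse (loss $4640).
$39808: above both → same outcome either way.
$31259: above both → same outcome either way.
$2713: below both → same outcome either way.
Count: 1.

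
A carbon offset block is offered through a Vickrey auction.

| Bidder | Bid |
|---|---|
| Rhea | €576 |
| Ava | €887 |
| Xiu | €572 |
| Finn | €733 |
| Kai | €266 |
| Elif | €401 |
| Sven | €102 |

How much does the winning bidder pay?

€733

Highest bid: Ava at €887, so Ava wins.
Second-highest bid: Finn at €733 — that is the price the winner pays.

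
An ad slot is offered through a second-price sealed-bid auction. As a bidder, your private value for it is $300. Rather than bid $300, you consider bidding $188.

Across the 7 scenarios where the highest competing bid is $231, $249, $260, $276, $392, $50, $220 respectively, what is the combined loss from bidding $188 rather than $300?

$264

The deviation costs you only when the competing bid falls strictly between $188 and $300; elsewhere both bids give the same outcome.
$231: truthful payoff $69, deviation payoff $0 → loss $69.
$249: truthful payoff $51, deviation payoff $0 → loss $51.
$260: truthful payoff $40, deviation payoff $0 → loss $40.
$276: truthful payoff $24, deviation payoff $0 → loss $24.
$392: outcomes coincide → loss $0.
$50: outcomes coincide → loss $0.
$220: truthful payoff $80, deviation payoff $0 → loss $80.
Total loss = $69 + $51 + $40 + $24 + $80 = $264.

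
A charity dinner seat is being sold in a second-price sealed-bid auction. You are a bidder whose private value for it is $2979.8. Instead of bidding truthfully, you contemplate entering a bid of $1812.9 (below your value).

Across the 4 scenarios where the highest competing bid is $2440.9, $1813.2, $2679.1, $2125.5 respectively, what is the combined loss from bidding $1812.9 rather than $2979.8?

The deviation costs you only when the competing bid falls strictly between $1812.9 and $2979.8; elsewhere both bids give the same outcome.
$2440.9: truthful payoff $538.9, deviation payoff $0 → loss $538.9.
$1813.2: truthful payoff $1166.6, deviation payoff $0 → loss $1166.6.
$2679.1: truthful payoff $300.7, deviation payoff $0 → loss $300.7.
$2125.5: truthful payoff $854.3, deviation payoff $0 → loss $854.3.
Total loss = $538.9 + $1166.6 + $300.7 + $854.3 = $2860.5.

$2860.5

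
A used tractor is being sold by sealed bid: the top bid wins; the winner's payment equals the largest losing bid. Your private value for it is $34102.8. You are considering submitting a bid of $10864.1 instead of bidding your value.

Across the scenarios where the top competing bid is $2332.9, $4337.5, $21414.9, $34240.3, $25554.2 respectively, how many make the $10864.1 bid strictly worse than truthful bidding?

The deviation hurts exactly when the highest competing bid lies strictly between $10864.1 and $34102.8 — underbidding then forfeits a profitable win.
$2332.9: below both → same outcome either way.
$4337.5: below both → same outcome either way.
$21414.9: inside the interval → strictly worse (loss $12687.9).
$34240.3: above both → same outcome either way.
$25554.2: inside the interval → strictly worse (loss $8548.6).
Count: 2.

2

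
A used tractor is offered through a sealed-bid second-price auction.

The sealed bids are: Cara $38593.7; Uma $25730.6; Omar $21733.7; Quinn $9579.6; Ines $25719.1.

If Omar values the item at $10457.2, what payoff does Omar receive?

Highest bid: Cara at $38593.7, so Cara wins.
Second-highest bid: Uma at $25730.6 — that is the price the winner pays.
Omar did not win, so Omar pays nothing and receives nothing: payoff $0.

$0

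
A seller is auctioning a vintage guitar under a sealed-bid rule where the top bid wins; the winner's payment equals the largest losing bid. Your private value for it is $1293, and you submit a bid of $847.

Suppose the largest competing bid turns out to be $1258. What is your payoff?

Your bid $847 is below the highest competing bid $1258, so you lose.
A losing bidder pays nothing and receives nothing: payoff = $0.

$0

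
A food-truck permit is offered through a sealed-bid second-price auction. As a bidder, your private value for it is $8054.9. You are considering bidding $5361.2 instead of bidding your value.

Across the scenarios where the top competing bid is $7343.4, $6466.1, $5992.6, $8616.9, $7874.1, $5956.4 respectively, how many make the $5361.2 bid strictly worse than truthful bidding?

The deviation hurts exactly when the highest competing bid lies strictly between $5361.2 and $8054.9 — underbidding then forfeits a profitable win.
$7343.4: inside the interval → strictly worse (loss $711.5).
$6466.1: inside the interval → strictly worse (loss $1588.8).
$5992.6: inside the interval → strictly worse (loss $2062.3).
$8616.9: above both → same outcome either way.
$7874.1: inside the interval → strictly worse (loss $180.8).
$5956.4: inside the interval → strictly worse (loss $2098.5).
Count: 5.

5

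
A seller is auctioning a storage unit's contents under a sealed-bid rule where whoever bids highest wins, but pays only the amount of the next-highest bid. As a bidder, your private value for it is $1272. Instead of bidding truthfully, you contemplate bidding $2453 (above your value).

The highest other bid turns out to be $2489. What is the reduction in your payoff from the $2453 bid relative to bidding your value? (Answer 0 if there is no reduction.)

Bidding your value $1272: you lose (since $1272 < $2489). Payoff $0.
Bidding $2453: you lose. Payoff $0.
Difference = $0 − $0 = $0; both bids lead to the same outcome because the competing bid is above both your value and your alternative bid.
Because the price is fixed by the runner-up's bid, deviating from your value can only change a good outcome into a bad one — never the reverse.

$0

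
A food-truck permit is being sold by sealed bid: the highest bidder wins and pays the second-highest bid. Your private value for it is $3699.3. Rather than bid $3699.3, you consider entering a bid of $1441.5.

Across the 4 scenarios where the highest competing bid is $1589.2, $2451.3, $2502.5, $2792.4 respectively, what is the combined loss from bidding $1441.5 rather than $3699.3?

The deviation costs you only when the competing bid falls strictly between $1441.5 and $3699.3; elsewhere both bids give the same outcome.
$1589.2: truthful payoff $2110.1, deviation payoff $0 → loss $2110.1.
$2451.3: truthful payoff $1248, deviation payoff $0 → loss $1248.
$2502.5: truthful payoff $1196.8, deviation payoff $0 → loss $1196.8.
$2792.4: truthful payoff $906.9, deviation payoff $0 → loss $906.9.
Total loss = $2110.1 + $1248 + $1196.8 + $906.9 = $5461.8.

$5461.8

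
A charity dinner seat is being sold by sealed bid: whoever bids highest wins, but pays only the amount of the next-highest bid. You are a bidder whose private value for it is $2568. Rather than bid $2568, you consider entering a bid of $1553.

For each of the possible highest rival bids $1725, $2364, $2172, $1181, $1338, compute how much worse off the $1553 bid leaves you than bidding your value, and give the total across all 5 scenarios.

The deviation costs you only when the competing bid falls strictly between $1553 and $2568; elsewhere both bids give the same outcome.
$1725: truthful payoff $843, deviation payoff $0 → loss $843.
$2364: truthful payoff $204, deviation payoff $0 → loss $204.
$2172: truthful payoff $396, deviation payoff $0 → loss $396.
$1181: outcomes coincide → loss $0.
$1338: outcomes coincide → loss $0.
Total loss = $843 + $204 + $396 = $1443.

$1443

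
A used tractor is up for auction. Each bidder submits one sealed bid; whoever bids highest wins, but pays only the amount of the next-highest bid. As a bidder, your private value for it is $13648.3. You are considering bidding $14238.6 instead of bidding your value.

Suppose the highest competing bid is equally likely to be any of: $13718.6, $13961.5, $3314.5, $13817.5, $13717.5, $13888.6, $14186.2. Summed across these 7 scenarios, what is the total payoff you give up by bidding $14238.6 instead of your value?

The deviation costs you only when the competing bid falls strictly between $13648.3 and $14238.6; elsewhere both bids give the same outcome.
$13718.6: truthful payoff $0, deviation payoff −$70.3 → loss $70.3.
$13961.5: truthful payoff $0, deviation payoff −$313.2 → loss $313.2.
$3314.5: outcomes coincide → loss $0.
$13817.5: truthful payoff $0, deviation payoff −$169.2 → loss $169.2.
$13717.5: truthful payoff $0, deviation payoff −$69.2 → loss $69.2.
$13888.6: truthful payoff $0, deviation payoff −$240.3 → loss $240.3.
$14186.2: truthful payoff $0, deviation payoff −$537.9 → loss $537.9.
Total loss = $70.3 + $313.2 + $169.2 + $69.2 + $240.3 + $537.9 = $1400.1.

$1400.1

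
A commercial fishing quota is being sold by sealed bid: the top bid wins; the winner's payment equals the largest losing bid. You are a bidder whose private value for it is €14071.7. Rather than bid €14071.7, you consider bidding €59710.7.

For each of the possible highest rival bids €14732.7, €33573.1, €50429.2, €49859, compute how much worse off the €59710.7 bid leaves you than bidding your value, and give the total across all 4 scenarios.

€92307.2

The deviation costs you only when the competing bid falls strictly between €14071.7 and €59710.7; elsewhere both bids give the same outcome.
€14732.7: truthful payoff €0, deviation payoff −€661 → loss €661.
€33573.1: truthful payoff €0, deviation payoff −€19501.4 → loss €19501.4.
€50429.2: truthful payoff €0, deviation payoff −€36357.5 → loss €36357.5.
€49859: truthful payoff €0, deviation payoff −€35787.3 → loss €35787.3.
Total loss = €661 + €19501.4 + €36357.5 + €35787.3 = €92307.2.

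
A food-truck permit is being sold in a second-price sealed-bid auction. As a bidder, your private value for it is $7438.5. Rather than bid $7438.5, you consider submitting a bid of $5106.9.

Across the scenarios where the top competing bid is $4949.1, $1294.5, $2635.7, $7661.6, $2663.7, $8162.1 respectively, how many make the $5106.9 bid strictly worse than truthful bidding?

The deviation hurts exactly when the highest competing bid lies strictly between $5106.9 and $7438.5 — underbidding then forfeits a profitable win.
$4949.1: below both → same outcome either way.
$1294.5: below both → same outcome either way.
$2635.7: below both → same outcome either way.
$7661.6: above both → same outcome either way.
$2663.7: below both → same outcome either way.
$8162.1: above both → same outcome either way.
Count: 0.

0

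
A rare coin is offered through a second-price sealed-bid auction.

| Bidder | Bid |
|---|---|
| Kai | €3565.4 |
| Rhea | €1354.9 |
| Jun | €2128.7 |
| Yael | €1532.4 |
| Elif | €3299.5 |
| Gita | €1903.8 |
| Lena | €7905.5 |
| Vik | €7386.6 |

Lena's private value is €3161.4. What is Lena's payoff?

Highest bid: Lena at €7905.5, so Lena wins.
Second-highest bid: Vik at €7386.6 — that is the price the winner pays.
Lena's payoff = value − price = €3161.4 − €7386.6 = −€4225.2.

−€4225.2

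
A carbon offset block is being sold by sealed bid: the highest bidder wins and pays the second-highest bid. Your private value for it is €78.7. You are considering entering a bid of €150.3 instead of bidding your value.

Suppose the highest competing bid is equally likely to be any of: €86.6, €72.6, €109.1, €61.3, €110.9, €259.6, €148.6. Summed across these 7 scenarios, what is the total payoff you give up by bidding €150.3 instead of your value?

€140.4

The deviation costs you only when the competing bid falls strictly between €78.7 and €150.3; elsewhere both bids give the same outcome.
€86.6: truthful payoff €0, deviation payoff −€7.9 → loss €7.9.
€72.6: outcomes coincide → loss €0.
€109.1: truthful payoff €0, deviation payoff −€30.4 → loss €30.4.
€61.3: outcomes coincide → loss €0.
€110.9: truthful payoff €0, deviation payoff −€32.2 → loss €32.2.
€259.6: outcomes coincide → loss €0.
€148.6: truthful payoff €0, deviation payoff −€69.9 → loss €69.9.
Total loss = €7.9 + €30.4 + €32.2 + €69.9 = €140.4.
In a second-price auction your bid sets only whether you win, not what you pay, so bidding your true value is weakly dominant.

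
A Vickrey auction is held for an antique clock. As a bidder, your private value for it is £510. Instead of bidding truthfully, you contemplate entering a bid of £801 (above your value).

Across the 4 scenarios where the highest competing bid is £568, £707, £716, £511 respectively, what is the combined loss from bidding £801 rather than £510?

The deviation costs you only when the competing bid falls strictly between £510 and £801; elsewhere both bids give the same outcome.
£568: truthful payoff £0, deviation payoff −£58 → loss £58.
£707: truthful payoff £0, deviation payoff −£197 → loss £197.
£716: truthful payoff £0, deviation payoff −£206 → loss £206.
£511: truthful payoff £0, deviation payoff −£1 → loss £1.
Total loss = £58 + £197 + £206 + £1 = £462.

£462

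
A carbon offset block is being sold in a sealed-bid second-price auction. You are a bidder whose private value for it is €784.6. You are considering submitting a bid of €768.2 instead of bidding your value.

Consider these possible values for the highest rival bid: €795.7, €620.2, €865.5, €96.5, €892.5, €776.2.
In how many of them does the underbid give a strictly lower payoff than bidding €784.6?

The deviation hurts exactly when the highest competing bid lies strictly between €768.2 and €784.6 — underbidding then forfeits a profitable win.
€795.7: above both → same outcome either way.
€620.2: below both → same outcome either way.
€865.5: above both → same outcome either way.
€96.5: below both → same outcome either way.
€892.5: above both → same outcome either way.
€776.2: inside the interval → strictly worse (loss €8.4).
Count: 1.

1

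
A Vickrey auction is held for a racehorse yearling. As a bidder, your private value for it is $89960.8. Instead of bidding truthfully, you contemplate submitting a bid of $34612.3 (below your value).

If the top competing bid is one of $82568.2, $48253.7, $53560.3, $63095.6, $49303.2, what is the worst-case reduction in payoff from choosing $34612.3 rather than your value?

$41707.1

$82568.2: truthful gives $7392.6, deviation gives $0 → loss $7392.6.
$48253.7: truthful gives $41707.1, deviation gives $0 → loss $41707.1.
$53560.3: truthful gives $36400.5, deviation gives $0 → loss $36400.5.
$63095.6: truthful gives $26865.2, deviation gives $0 → loss $26865.2.
$49303.2: truthful gives $40657.6, deviation gives $0 → loss $40657.6.
Maximum loss: $41707.1.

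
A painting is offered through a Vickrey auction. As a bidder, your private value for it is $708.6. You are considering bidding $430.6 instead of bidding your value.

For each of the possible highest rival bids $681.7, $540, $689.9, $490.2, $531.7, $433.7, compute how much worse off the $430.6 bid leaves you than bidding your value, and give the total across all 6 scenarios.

The deviation costs you only when the competing bid falls strictly between $430.6 and $708.6; elsewhere both bids give the same outcome.
$681.7: truthful payoff $26.9, deviation payoff $0 → loss $26.9.
$540: truthful payoff $168.6, deviation payoff $0 → loss $168.6.
$689.9: truthful payoff $18.7, deviation payoff $0 → loss $18.7.
$490.2: truthful payoff $218.4, deviation payoff $0 → loss $218.4.
$531.7: truthful payoff $176.9, deviation payoff $0 → loss $176.9.
$433.7: truthful payoff $274.9, deviation payoff $0 → loss $274.9.
Total loss = $26.9 + $168.6 + $18.7 + $218.4 + $176.9 + $274.9 = $884.4.

$884.4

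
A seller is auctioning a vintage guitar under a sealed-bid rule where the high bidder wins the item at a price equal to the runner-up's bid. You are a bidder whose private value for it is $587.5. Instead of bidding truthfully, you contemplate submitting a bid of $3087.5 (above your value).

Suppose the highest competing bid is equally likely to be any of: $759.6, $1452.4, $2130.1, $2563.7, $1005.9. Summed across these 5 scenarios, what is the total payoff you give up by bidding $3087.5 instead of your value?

The deviation costs you only when the competing bid falls strictly between $587.5 and $3087.5; elsewhere both bids give the same outcome.
$759.6: truthful payoff $0, deviation payoff −$172.1 → loss $172.1.
$1452.4: truthful payoff $0, deviation payoff −$864.9 → loss $864.9.
$2130.1: truthful payoff $0, deviation payoff −$1542.6 → loss $1542.6.
$2563.7: truthful payoff $0, deviation payoff −$1976.2 → loss $1976.2.
$1005.9: truthful payoff $0, deviation payoff −$418.4 → loss $418.4.
Total loss = $172.1 + $864.9 + $1542.6 + $1976.2 + $418.4 = $4974.2.
In a second-price auction your bid sets only whether you win, not what you pay, so bidding your true value is weakly dominant.

$4974.2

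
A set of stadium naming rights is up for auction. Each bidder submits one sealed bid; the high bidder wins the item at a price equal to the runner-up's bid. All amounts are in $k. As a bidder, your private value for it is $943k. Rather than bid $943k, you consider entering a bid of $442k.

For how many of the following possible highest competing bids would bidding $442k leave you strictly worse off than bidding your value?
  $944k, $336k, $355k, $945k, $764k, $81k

1

The deviation hurts exactly when the highest competing bid lies strictly between $442k and $943k — underbidding then forfeits a profitable win.
$944k: above both → same outcome either way.
$336k: below both → same outcome either way.
$355k: below both → same outcome either way.
$945k: above both → same outcome either way.
$764k: inside the interval → strictly worse (loss $179k).
$81k: below both → same outcome either way.
Count: 1.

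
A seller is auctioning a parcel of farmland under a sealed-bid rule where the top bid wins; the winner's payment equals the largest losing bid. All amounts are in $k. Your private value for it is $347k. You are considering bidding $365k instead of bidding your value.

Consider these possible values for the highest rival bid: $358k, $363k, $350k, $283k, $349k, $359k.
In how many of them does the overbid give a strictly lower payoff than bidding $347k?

5

The deviation hurts exactly when the highest competing bid lies strictly between $347k and $365k — overbidding then wins at a price above your value.
$358k: inside the interval → strictly worse (loss $11k).
$363k: inside the interval → strictly worse (loss $16k).
$350k: inside the interval → strictly worse (loss $3k).
$283k: below both → same outcome either way.
$349k: inside the interval → strictly worse (loss $2k).
$359k: inside the interval → strictly worse (loss $12k).
Count: 5.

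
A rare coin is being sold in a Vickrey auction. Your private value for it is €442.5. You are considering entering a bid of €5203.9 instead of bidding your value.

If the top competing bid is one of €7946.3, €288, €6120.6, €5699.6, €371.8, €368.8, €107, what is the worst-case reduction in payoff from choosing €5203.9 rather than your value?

€7946.3: same outcome either way → loss €0.
€288: same outcome either way → loss €0.
€6120.6: same outcome either way → loss €0.
€5699.6: same outcome either way → loss €0.
€371.8: same outcome either way → loss €0.
€368.8: same outcome either way → loss €0.
€107: same outcome either way → loss €0.
Maximum loss: €0.

€0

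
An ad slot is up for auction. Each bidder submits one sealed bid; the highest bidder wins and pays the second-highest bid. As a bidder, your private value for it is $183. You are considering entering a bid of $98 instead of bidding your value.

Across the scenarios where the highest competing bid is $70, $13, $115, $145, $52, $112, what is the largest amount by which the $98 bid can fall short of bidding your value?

$71

$70: same outcome either way → loss $0.
$13: same outcome either way → loss $0.
$115: truthful gives $68, deviation gives $0 → loss $68.
$145: truthful gives $38, deviation gives $0 → loss $38.
$52: same outcome either way → loss $0.
$112: truthful gives $71, deviation gives $0 → loss $71.
Maximum loss: $71.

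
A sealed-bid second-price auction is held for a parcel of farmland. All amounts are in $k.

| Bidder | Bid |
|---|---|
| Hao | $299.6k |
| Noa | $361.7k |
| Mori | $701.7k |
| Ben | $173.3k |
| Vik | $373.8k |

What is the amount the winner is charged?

$373.8k

Highest bid: Mori at $701.7k, so Mori wins.
Second-highest bid: Vik at $373.8k — that is the price the winner pays.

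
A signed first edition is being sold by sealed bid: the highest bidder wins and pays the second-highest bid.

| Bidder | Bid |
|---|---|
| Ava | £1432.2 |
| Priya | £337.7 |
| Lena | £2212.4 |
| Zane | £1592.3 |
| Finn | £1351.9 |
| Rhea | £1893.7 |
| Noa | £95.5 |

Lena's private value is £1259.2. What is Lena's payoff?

−£634.5

Highest bid: Lena at £2212.4, so Lena wins.
Second-highest bid: Rhea at £1893.7 — that is the price the winner pays.
Lena's payoff = value − price = £1259.2 − £1893.7 = −£634.5.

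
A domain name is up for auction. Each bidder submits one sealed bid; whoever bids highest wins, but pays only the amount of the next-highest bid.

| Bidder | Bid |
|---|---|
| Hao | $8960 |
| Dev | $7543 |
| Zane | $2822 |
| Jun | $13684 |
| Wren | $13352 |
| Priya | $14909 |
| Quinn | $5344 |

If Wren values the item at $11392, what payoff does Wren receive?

$0

Highest bid: Priya at $14909, so Priya wins.
Second-highest bid: Jun at $13684 — that is the price the winner pays.
Wren did not win, so Wren pays nothing and receives nothing: payoff $0.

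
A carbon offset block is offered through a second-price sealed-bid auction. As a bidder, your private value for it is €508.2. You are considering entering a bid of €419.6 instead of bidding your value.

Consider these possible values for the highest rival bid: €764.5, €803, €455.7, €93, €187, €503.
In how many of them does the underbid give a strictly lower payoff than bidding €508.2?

2

The deviation hurts exactly when the highest competing bid lies strictly between €419.6 and €508.2 — underbidding then forfeits a profitable win.
€764.5: above both → same outcome either way.
€803: above both → same outcome either way.
€455.7: inside the interval → strictly worse (loss €52.5).
€93: below both → same outcome either way.
€187: below both → same outcome either way.
€503: inside the interval → strictly worse (loss €5.2).
Count: 2.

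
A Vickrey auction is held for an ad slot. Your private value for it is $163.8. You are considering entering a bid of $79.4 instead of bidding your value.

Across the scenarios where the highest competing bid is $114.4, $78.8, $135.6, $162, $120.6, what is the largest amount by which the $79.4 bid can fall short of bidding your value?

$114.4: truthful gives $49.4, deviation gives $0 → loss $49.4.
$78.8: same outcome either way → loss $0.
$135.6: truthful gives $28.2, deviation gives $0 → loss $28.2.
$162: truthful gives $1.8, deviation gives $0 → loss $1.8.
$120.6: truthful gives $43.2, deviation gives $0 → loss $43.2.
Maximum loss: $49.4.

$49.4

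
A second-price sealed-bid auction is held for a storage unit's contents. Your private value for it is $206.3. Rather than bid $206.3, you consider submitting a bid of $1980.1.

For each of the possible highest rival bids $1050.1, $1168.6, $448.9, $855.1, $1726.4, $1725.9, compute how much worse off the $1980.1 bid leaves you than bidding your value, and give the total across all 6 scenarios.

$5737.2

The deviation costs you only when the competing bid falls strictly between $206.3 and $1980.1; elsewhere both bids give the same outcome.
$1050.1: truthful payoff $0, deviation payoff −$843.8 → loss $843.8.
$1168.6: truthful payoff $0, deviation payoff −$962.3 → loss $962.3.
$448.9: truthful payoff $0, deviation payoff −$242.6 → loss $242.6.
$855.1: truthful payoff $0, deviation payoff −$648.8 → loss $648.8.
$1726.4: truthful payoff $0, deviation payoff −$1520.1 → loss $1520.1.
$1725.9: truthful payoff $0, deviation payoff −$1519.6 → loss $1519.6.
Total loss = $843.8 + $962.3 + $242.6 + $648.8 + $1520.1 + $1519.6 = $5737.2.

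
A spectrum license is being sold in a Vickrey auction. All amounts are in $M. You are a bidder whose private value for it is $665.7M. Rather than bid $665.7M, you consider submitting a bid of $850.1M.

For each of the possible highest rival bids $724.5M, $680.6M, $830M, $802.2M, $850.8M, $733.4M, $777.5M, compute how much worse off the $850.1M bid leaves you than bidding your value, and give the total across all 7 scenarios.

$554M

The deviation costs you only when the competing bid falls strictly between $665.7M and $850.1M; elsewhere both bids give the same outcome.
$724.5M: truthful payoff $0M, deviation payoff −$58.8M → loss $58.8M.
$680.6M: truthful payoff $0M, deviation payoff −$14.9M → loss $14.9M.
$830M: truthful payoff $0M, deviation payoff −$164.3M → loss $164.3M.
$802.2M: truthful payoff $0M, deviation payoff −$136.5M → loss $136.5M.
$850.8M: outcomes coincide → loss $0M.
$733.4M: truthful payoff $0M, deviation payoff −$67.7M → loss $67.7M.
$777.5M: truthful payoff $0M, deviation payoff −$111.8M → loss $111.8M.
Total loss = $58.8M + $14.9M + $164.3M + $136.5M + $67.7M + $111.8M = $554M.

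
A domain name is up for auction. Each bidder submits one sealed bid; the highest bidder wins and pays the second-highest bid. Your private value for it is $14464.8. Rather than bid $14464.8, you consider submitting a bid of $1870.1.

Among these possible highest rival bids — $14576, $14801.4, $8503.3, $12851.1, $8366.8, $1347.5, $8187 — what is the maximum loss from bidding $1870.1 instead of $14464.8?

$14576: same outcome either way → loss $0.
$14801.4: same outcome either way → loss $0.
$8503.3: truthful gives $5961.5, deviation gives $0 → loss $5961.5.
$12851.1: truthful gives $1613.7, deviation gives $0 → loss $1613.7.
$8366.8: truthful gives $6098, deviation gives $0 → loss $6098.
$1347.5: same outcome either way → loss $0.
$8187: truthful gives $6277.8, deviation gives $0 → loss $6277.8.
Maximum loss: $6277.8.

$6277.8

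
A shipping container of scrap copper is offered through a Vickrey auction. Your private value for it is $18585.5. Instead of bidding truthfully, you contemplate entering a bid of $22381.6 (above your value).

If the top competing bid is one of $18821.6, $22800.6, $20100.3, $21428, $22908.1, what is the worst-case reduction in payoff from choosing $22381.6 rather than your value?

$18821.6: truthful gives $0, deviation gives −$236.1 → loss $236.1.
$22800.6: same outcome either way → loss $0.
$20100.3: truthful gives $0, deviation gives −$1514.8 → loss $1514.8.
$21428: truthful gives $0, deviation gives −$2842.5 → loss $2842.5.
$22908.1: same outcome either way → loss $0.
Maximum loss: $2842.5.

$2842.5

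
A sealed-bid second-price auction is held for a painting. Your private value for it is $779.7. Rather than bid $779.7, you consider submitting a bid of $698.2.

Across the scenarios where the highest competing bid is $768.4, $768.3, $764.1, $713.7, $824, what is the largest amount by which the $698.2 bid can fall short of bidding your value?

$768.4: truthful gives $11.3, deviation gives $0 → loss $11.3.
$768.3: truthful gives $11.4, deviation gives $0 → loss $11.4.
$764.1: truthful gives $15.6, deviation gives $0 → loss $15.6.
$713.7: truthful gives $66, deviation gives $0 → loss $66.
$824: same outcome either way → loss $0.
Maximum loss: $66.

$66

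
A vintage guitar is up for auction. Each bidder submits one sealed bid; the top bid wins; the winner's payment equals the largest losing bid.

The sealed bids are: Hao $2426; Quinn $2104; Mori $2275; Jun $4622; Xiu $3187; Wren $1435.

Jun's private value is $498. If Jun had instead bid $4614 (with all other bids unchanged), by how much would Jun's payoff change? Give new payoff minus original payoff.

$0

The highest bid among the other bidders is $3187; Jun's bid doesn't change that.
Original bid $4622: Jun is highest, pays the top rival bid $3187; payoff $498 − $3187 = −$2689.
Alternative bid $4614: Jun is highest, pays the top rival bid $3187; payoff $498 − $3187 = −$2689.
Change in payoff = −$2689 − (−$2689) = $0.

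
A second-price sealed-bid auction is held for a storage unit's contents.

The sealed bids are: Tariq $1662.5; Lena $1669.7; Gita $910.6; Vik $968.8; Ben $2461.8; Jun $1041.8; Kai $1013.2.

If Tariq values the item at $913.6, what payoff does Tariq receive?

$0

Highest bid: Ben at $2461.8, so Ben wins.
Second-highest bid: Lena at $1669.7 — that is the price the winner pays.
Tariq did not win, so Tariq pays nothing and receives nothing: payoff $0.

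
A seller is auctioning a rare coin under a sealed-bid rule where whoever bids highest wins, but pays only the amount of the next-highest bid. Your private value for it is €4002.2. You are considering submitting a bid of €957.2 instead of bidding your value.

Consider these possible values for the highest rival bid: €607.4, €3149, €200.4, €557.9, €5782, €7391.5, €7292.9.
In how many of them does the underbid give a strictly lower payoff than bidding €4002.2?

1

The deviation hurts exactly when the highest competing bid lies strictly between €957.2 and €4002.2 — underbidding then forfeits a profitable win.
€607.4: below both → same outcome either way.
€3149: inside the interval → strictly worse (loss €853.2).
€200.4: below both → same outcome either way.
€557.9: below both → same outcome either way.
€5782: above both → same outcome either way.
€7391.5: above both → same outcome either way.
€7292.9: above both → same outcome either way.
Count: 1.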